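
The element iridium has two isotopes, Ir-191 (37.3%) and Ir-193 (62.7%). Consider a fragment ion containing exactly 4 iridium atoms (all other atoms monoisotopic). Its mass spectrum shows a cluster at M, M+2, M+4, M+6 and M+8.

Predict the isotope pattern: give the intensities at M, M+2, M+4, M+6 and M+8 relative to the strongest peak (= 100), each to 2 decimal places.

The 4 Ir atoms are independent, so intensities follow the terms of (0.373 + 0.627)^4.
P(M) = 0.373^4 = 0.019357
P(M+2) = 4 × 0.373^3 × 0.627^1 = 0.130153
P(M+4) = 6 × 0.373^2 × 0.627^2 = 0.328174
P(M+6) = 4 × 0.373^1 × 0.627^3 = 0.367766
P(M+8) = 0.627^4 = 0.154550
The M+6 peak is largest (0.367766); scaling to 100 gives 5.26 : 35.39 : 89.23 : 100.00 : 42.02.

5.26 : 35.39 : 89.23 : 100.00 : 42.02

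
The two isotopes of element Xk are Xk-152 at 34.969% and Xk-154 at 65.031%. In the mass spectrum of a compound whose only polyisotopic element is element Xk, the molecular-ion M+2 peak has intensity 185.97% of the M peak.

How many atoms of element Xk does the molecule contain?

With n Xk atoms, P(M+2)/P(M) = C(n,1)·p^(n−1)q / p^n = n·q/p = n · 0.65031/0.34969.
n = 1.8597 × 0.34969/0.65031 = 1.00 ≈ 1

1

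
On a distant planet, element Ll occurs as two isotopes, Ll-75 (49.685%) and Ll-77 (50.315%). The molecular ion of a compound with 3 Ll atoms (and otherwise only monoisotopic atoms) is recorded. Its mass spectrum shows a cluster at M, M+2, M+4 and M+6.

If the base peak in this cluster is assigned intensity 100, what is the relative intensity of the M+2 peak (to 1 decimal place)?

Binomial terms of (0.49685 + 0.50315)^3: M 0.1227, M+2 0.3726, M+4 0.3773, M+6 0.1274 → M+4 is the base peak.
P(M+4) = C(3,2) × 0.49685^1 × 0.50315^2 = 3 × 0.49685 × 0.25315992 = 0.377348 (base)
P(M+2) = C(3,1) × 0.49685^2 × 0.50315^1 = 3 × 0.24685992 × 0.50315 = 0.372623
Relative intensity = 0.372623 / 0.377348 × 100 = 98.7

98.7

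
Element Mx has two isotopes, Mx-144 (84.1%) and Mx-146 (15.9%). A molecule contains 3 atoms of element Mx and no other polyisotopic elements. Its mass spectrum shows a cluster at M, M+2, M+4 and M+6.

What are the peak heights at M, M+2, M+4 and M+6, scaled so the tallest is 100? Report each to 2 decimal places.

Expanding (0.841 + 0.159)^3:
P(M) = 0.841^3 = 0.594823
P(M+2) = 3 × 0.841^2 × 0.159^1 = 0.337373
P(M+4) = 3 × 0.841^1 × 0.159^2 = 0.063784
P(M+6) = 0.159^3 = 0.004020
The M peak is largest (0.594823); scaling to 100 gives 100.00 : 56.72 : 10.72 : 0.68.

100.00 : 56.72 : 10.72 : 0.68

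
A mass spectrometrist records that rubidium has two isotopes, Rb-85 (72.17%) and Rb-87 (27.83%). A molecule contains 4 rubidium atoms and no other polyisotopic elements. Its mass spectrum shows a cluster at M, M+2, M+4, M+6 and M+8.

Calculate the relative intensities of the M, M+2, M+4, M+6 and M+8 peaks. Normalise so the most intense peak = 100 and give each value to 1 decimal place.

64.8 : 100.0 : 57.8 : 14.9 : 1.4

The 4 Rb atoms are independent, so intensities follow the terms of (0.7217 + 0.2783)^4.
P(M) = 0.7217^4 = 0.271286
P(M+2) = 4 × 0.7217^3 × 0.2783^1 = 0.418450
P(M+4) = 6 × 0.7217^2 × 0.2783^2 = 0.242042
P(M+6) = 4 × 0.7217^1 × 0.2783^3 = 0.062224
P(M+8) = 0.2783^4 = 0.005999
The M+2 peak is largest (0.418450); scaling to 100 gives 64.8 : 100.0 : 57.8 : 14.9 : 1.4.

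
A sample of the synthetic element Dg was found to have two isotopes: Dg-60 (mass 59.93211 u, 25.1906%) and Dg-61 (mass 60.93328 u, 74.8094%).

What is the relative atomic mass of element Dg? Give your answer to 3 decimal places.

Ar = Σ fᵢ·mᵢ = 0.251906 × 59.93211 + 0.748094 × 60.93328
= 15.097258 + 45.583821 = 60.681079 u

60.681 u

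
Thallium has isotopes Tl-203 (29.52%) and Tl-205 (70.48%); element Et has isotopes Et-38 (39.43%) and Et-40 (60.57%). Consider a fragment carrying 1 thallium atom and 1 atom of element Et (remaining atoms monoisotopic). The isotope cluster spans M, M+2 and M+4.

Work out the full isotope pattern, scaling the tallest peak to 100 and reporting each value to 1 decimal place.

25.5 : 100.0 : 93.5

Thallium pattern (n=1): 0.2952 : 0.7048
Element Et pattern (n=1): 0.3943 : 0.6057
Convolve the two distributions (both contribute in 2-u steps):
  M: 0.2952×0.3943 = 0.116397
  M+2: 0.2952×0.6057 + 0.7048×0.3943 = 0.456705
  M+4: 0.7048×0.6057 = 0.426897
Scale to base peak (0.456705) = 100: 25.5 : 100.0 : 93.5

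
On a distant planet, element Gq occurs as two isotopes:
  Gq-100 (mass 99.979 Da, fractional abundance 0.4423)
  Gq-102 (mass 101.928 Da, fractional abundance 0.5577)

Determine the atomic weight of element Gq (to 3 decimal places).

The abundance-weighted mean is 0.4423 × 99.979 + 0.5577 × 101.928
= 44.2207 + 56.8452 = 101.0659 Da

101.066 Da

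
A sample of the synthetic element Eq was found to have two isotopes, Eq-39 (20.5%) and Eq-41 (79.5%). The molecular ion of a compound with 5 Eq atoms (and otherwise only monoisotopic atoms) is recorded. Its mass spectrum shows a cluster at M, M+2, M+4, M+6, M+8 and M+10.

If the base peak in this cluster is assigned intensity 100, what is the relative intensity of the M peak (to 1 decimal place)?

Binomial terms of (0.205 + 0.795)^5: M 0.0004, M+2 0.0070, M+4 0.0544, M+6 0.2112, M+8 0.4094, M+10 0.3176 → M+8 is the base peak.
P(M+8) = C(5,4) × 0.205^1 × 0.795^4 = 5 × 0.2050 × 0.3994556 = 0.409442 (base)
P(M) = C(5,0) × 0.205^5 × 0.795^0 = 1 × 0.00036205 × 1.0000 = 0.000362
Relative intensity = 0.000362 / 0.409442 × 100 = 0.1

0.1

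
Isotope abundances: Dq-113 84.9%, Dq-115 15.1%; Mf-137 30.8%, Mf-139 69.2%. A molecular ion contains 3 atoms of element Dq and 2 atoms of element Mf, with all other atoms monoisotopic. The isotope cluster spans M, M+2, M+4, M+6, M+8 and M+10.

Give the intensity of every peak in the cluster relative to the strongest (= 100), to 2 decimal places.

13.26 : 66.67 : 100.00 : 41.45 : 6.69 : 0.38

Element Dq pattern (n=3): 0.61196005 : 0.32652285 : 0.05807415 : 0.00344295
Element Mf pattern (n=2): 0.094864 : 0.426272 : 0.478864
Convolve the two distributions (both contribute in 2-u steps):
  M: 0.61196005×0.094864 = 0.058053
  M+2: 0.61196005×0.426272 + 0.32652285×0.094864 = 0.291837
  M+4: 0.61196005×0.478864 + 0.32652285×0.426272 + 0.05807415×0.094864 = 0.437742
  M+6: 0.32652285×0.478864 + 0.05807415×0.426272 + 0.00344295×0.094864 = 0.181442
  M+8: 0.05807415×0.478864 + 0.00344295×0.426272 = 0.029277
  M+10: 0.00344295×0.478864 = 0.001649
Scale to base peak (0.437742) = 100: 13.26 : 66.67 : 100.00 : 41.45 : 6.69 : 0.38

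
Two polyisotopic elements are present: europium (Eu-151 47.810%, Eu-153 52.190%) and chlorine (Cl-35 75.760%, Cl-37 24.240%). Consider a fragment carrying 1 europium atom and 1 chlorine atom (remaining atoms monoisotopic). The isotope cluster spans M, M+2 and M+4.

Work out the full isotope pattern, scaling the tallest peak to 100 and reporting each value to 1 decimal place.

Europium pattern (n=1): 0.4781 : 0.5219
Chlorine pattern (n=1): 0.7576 : 0.2424
Convolve the two distributions (both contribute in 2-u steps):
  M: 0.4781×0.7576 = 0.362209
  M+2: 0.4781×0.2424 + 0.5219×0.7576 = 0.511283
  M+4: 0.5219×0.2424 = 0.126509
Scale to base peak (0.511283) = 100: 70.8 : 100.0 : 24.7

70.8 : 100.0 : 24.7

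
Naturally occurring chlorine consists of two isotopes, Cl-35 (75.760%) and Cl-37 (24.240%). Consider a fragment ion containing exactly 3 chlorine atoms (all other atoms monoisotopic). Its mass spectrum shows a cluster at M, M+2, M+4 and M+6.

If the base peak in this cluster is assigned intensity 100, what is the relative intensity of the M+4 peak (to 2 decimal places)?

Binomial terms of (0.75760 + 0.24240)^3: M 0.4348, M+2 0.4174, M+4 0.1335, M+6 0.0142 → M is the base peak.
P(M) = C(3,0) × 0.75760^3 × 0.24240^0 = 1 × 0.4348304 × 1.0000 = 0.434830 (base)
P(M+4) = C(3,2) × 0.75760^1 × 0.24240^2 = 3 × 0.7576 × 0.05875776 = 0.133545
Relative intensity = 0.133545 / 0.434830 × 100 = 30.71

30.71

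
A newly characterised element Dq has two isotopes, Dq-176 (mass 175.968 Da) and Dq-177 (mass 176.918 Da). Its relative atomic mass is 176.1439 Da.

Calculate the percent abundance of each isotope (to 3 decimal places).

Writing the weighted mean with unknown fraction x of Dq-176:
175.968·x + 176.918·(1 − x) = 176.1439
(175.968 − 176.918)·x = 176.1439 − 176.918
x = -0.7741 / -0.950 = 0.81484 → 81.484% Dq-176, 18.516% Dq-177.

Dq-176: 81.484%, Dq-177: 18.516%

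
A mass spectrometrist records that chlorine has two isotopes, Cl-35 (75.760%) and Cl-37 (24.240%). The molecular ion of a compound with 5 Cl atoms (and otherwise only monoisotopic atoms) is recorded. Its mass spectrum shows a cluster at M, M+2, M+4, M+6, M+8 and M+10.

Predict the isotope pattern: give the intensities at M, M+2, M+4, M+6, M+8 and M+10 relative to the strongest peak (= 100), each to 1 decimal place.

62.5 : 100.0 : 64.0 : 20.5 : 3.3 : 0.2

Each Cl atom is independently Cl-35 (p = 0.75760) or Cl-37 (q = 0.24240); the cluster is the binomial expansion (p + q)^5.
P(M) = 0.75760^5 = 0.249574
P(M+2) = 5 × 0.75760^4 × 0.24240^1 = 0.399266
P(M+4) = 10 × 0.75760^3 × 0.24240^2 = 0.255497
P(M+6) = 10 × 0.75760^2 × 0.24240^3 = 0.081748
P(M+8) = 5 × 0.75760^1 × 0.24240^4 = 0.013078
P(M+10) = 0.24240^5 = 0.000837
The M+2 peak is largest (0.399266); scaling to 100 gives 62.5 : 100.0 : 64.0 : 20.5 : 3.3 : 0.2.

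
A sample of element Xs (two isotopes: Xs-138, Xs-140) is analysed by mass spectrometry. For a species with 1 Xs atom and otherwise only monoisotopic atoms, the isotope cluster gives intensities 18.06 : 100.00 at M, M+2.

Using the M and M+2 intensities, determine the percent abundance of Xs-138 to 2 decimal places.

15.30%

Let p = fractional abundance of Xs-138. I(M+2)/I(M) = [C(1,1)·p^0·(1−p)] / p^1 = 1·(1−p)/p = 100.00/18.06 = 5.5371
(1−p)/p = 5.5371/1 = 5.5371  ⇒  p = 1/(1 + 5.5371) = 0.1530
Xs-138: 15.30%, Xs-140: 84.70%.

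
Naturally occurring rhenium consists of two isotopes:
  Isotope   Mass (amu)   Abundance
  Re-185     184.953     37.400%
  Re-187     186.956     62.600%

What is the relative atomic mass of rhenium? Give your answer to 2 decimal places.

Ar = Σ fᵢ·mᵢ = 0.37400 × 184.953 + 0.62600 × 186.956
= 69.1724 + 117.0345 = 186.2069 amu

186.21 amu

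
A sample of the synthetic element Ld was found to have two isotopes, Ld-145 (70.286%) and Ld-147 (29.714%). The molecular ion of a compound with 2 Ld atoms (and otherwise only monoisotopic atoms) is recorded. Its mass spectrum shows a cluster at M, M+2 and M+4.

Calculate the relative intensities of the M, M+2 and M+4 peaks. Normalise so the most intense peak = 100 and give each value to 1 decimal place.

100.0 : 84.6 : 17.9

The 2 Ld atoms are independent, so intensities follow the terms of (0.70286 + 0.29714)^2.
P(M) = 0.70286^2 = 0.494012
P(M+2) = 2 × 0.70286^1 × 0.29714^1 = 0.417696
P(M+4) = 0.29714^2 = 0.088292
The M peak is largest (0.494012); scaling to 100 gives 100.0 : 84.6 : 17.9.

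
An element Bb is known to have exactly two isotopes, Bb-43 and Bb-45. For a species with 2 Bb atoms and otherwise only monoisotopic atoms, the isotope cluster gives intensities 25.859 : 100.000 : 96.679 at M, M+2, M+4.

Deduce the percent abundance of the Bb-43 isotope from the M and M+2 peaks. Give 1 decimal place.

34.1%

Let p = fractional abundance of Bb-43. I(M+2)/I(M) = [C(2,1)·p^1·(1−p)] / p^2 = 2·(1−p)/p = 100.000/25.859 = 3.8671
(1−p)/p = 3.8671/2 = 1.9336  ⇒  p = 1/(1 + 1.9336) = 0.3409
Bb-43: 34.1%, Bb-45: 65.9%.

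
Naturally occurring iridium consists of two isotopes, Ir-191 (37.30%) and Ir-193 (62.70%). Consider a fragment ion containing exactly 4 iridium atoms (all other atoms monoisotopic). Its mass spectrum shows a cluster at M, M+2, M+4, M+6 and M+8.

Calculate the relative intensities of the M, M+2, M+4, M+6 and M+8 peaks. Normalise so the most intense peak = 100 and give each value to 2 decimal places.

5.26 : 35.39 : 89.23 : 100.00 : 42.02

Expanding (0.3730 + 0.6270)^4:
P(M) = 0.3730^4 = 0.019357
P(M+2) = 4 × 0.3730^3 × 0.6270^1 = 0.130153
P(M+4) = 6 × 0.3730^2 × 0.6270^2 = 0.328174
P(M+6) = 4 × 0.3730^1 × 0.6270^3 = 0.367766
P(M+8) = 0.6270^4 = 0.154550
The M+6 peak is largest (0.367766); scaling to 100 gives 5.26 : 35.39 : 89.23 : 100.00 : 42.02.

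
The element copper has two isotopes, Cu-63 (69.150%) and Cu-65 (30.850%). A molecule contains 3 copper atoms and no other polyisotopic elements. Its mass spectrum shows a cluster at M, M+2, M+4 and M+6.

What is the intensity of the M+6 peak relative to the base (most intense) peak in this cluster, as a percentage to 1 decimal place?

6.6%

Term probabilities: M 0.3307, M+2 0.4425, M+4 0.1974, M+6 0.0294. Base peak = M+2.
P(M+2) = C(3,1) × 0.69150^2 × 0.30850^1 = 3 × 0.47817225 × 0.3085 = 0.442548 (base)
P(M+6) = C(3,3) × 0.69150^0 × 0.30850^3 = 1 × 1.0000 × 0.02936064 = 0.029361
Relative intensity = 0.029361 / 0.442548 × 100 = 6.6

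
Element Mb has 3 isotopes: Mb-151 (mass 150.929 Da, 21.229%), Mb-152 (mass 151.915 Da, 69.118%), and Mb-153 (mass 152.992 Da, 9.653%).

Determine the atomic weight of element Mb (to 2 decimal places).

151.81 Da

Average mass = Σ (abundance × isotope mass) = 0.21229 × 150.929 + 0.69118 × 151.915 + 0.09653 × 152.992
= 32.0407 + 105.0006 + 14.7683 = 151.8096 Da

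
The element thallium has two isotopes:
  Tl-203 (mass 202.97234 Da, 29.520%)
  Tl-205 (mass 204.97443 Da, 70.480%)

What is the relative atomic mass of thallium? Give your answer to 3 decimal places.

204.383 Da

Ar = Σ fᵢ·mᵢ = 0.29520 × 202.97234 + 0.70480 × 204.97443
= 59.917435 + 144.465978 = 204.383413 Da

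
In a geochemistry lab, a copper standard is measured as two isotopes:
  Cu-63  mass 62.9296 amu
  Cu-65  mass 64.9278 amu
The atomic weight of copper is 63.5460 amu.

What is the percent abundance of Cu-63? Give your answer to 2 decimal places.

69.15%

Writing the weighted mean with unknown fraction x of Cu-63:
62.9296·x + 64.9278·(1 − x) = 63.5460
(62.9296 − 64.9278)·x = 63.5460 − 64.9278
x = -1.3818 / -1.9982 = 0.69152 → 69.15% Cu-63, 30.85% Cu-65.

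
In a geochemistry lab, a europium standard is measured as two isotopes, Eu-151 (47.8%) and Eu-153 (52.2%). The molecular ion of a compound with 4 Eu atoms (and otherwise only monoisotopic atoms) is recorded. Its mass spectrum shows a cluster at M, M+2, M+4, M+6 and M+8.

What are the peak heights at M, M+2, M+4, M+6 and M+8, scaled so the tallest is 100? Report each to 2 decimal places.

Expanding (0.478 + 0.522)^4:
P(M) = 0.478^4 = 0.052205
P(M+2) = 4 × 0.478^3 × 0.522^1 = 0.228042
P(M+4) = 6 × 0.478^2 × 0.522^2 = 0.373549
P(M+6) = 4 × 0.478^1 × 0.522^3 = 0.271956
P(M+8) = 0.522^4 = 0.074248
The M+4 peak is largest (0.373549); scaling to 100 gives 13.98 : 61.05 : 100.00 : 72.80 : 19.88.

13.98 : 61.05 : 100.00 : 72.80 : 19.88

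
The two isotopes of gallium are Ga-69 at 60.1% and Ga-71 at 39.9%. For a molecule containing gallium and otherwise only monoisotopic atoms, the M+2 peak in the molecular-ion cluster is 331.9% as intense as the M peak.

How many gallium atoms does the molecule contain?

With n Ga atoms, P(M+2)/P(M) = C(n,1)·p^(n−1)q / p^n = n·q/p = n · 0.399/0.601.
n = 3.319 × 0.601/0.399 = 5.00 ≈ 5

5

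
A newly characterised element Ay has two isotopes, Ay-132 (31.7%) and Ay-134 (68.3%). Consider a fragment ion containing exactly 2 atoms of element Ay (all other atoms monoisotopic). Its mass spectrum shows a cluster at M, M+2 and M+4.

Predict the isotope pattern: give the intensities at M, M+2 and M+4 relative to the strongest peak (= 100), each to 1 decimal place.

21.5 : 92.8 : 100.0

The 2 Ay atoms are independent, so intensities follow the terms of (0.317 + 0.683)^2.
P(M) = 0.317^2 = 0.100489
P(M+2) = 2 × 0.317^1 × 0.683^1 = 0.433022
P(M+4) = 0.683^2 = 0.466489
The M+4 peak is largest (0.466489); scaling to 100 gives 21.5 : 92.8 : 100.0.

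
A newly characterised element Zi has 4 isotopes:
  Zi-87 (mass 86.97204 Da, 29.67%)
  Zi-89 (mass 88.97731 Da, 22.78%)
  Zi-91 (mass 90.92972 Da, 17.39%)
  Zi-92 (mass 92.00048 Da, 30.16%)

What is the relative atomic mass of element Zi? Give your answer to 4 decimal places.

Average mass = Σ (abundance × isotope mass) = 0.2967 × 86.97204 + 0.2278 × 88.97731 + 0.1739 × 90.92972 + 0.3016 × 92.00048
= 25.804604 + 20.269031 + 15.812678 + 27.747345 = 89.633658 Da

89.6337 Da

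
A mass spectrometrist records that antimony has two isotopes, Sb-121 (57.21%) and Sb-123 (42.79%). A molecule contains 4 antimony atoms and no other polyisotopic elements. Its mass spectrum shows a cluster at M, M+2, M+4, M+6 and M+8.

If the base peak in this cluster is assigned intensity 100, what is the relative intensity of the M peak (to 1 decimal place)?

(0.5721 + 0.4279)^4 gives M 0.1071, M+2 0.3205, M+4 0.3596, M+6 0.1793, M+8 0.0335; the largest is M+4.
P(M+4) = C(4,2) × 0.5721^2 × 0.4279^2 = 6 × 0.32729841 × 0.18309841 = 0.359567 (base)
P(M) = C(4,0) × 0.5721^4 × 0.4279^0 = 1 × 0.10712425 × 1.0000 = 0.107124
Relative intensity = 0.107124 / 0.359567 × 100 = 29.8

29.8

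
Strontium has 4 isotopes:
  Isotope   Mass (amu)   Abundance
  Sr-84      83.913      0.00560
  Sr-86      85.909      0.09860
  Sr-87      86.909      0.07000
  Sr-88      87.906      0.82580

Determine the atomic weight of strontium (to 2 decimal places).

The abundance-weighted mean is 0.00560 × 83.913 + 0.09860 × 85.909 + 0.07000 × 86.909 + 0.82580 × 87.906
= 0.4699 + 8.4706 + 6.0836 + 72.5928 = 87.6169 amu

87.62 amu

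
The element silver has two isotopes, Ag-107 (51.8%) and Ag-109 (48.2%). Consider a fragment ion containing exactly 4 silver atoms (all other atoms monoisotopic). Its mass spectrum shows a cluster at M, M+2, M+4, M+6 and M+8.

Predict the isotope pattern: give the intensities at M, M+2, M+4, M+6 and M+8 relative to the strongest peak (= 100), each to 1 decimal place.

Expanding (0.518 + 0.482)^4:
P(M) = 0.518^4 = 0.071998
P(M+2) = 4 × 0.518^3 × 0.482^1 = 0.267976
P(M+4) = 6 × 0.518^2 × 0.482^2 = 0.374029
P(M+6) = 4 × 0.518^1 × 0.482^3 = 0.232023
P(M+8) = 0.482^4 = 0.053974
The M+4 peak is largest (0.374029); scaling to 100 gives 19.2 : 71.6 : 100.0 : 62.0 : 14.4.

19.2 : 71.6 : 100.0 : 62.0 : 14.4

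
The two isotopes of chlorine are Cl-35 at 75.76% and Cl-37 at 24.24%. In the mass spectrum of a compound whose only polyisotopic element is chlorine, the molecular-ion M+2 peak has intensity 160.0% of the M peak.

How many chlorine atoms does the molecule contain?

For n independent Cl atoms, I(M+2)/I(M) = n · (abundance Cl-37) / (abundance Cl-35) = n · 0.2424/0.7576.
n = 1.600 × 0.7576/0.2424 = 5.00 ≈ 5

5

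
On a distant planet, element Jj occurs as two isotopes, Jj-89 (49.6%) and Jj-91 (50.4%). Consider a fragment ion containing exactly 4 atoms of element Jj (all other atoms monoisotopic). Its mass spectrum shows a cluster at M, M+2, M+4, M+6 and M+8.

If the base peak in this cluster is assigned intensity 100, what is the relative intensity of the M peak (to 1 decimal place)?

16.1

(0.496 + 0.504)^4 gives M 0.0605, M+2 0.2460, M+4 0.3750, M+6 0.2540, M+8 0.0645; the largest is M+4.
P(M+4) = C(4,2) × 0.496^2 × 0.504^2 = 6 × 0.246016 × 0.254016 = 0.374952 (base)
P(M) = C(4,0) × 0.496^4 × 0.504^0 = 1 × 0.06052387 × 1.0000 = 0.060524
Relative intensity = 0.060524 / 0.374952 × 100 = 16.1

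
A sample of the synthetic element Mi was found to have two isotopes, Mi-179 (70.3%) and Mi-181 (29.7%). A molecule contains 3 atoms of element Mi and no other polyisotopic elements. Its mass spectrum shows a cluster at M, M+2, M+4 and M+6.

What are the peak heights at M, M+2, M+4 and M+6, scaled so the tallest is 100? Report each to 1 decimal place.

The 3 Mi atoms are independent, so intensities follow the terms of (0.703 + 0.297)^3.
P(M) = 0.703^3 = 0.347429
P(M+2) = 3 × 0.703^2 × 0.297^1 = 0.440340
P(M+4) = 3 × 0.703^1 × 0.297^2 = 0.186033
P(M+6) = 0.297^3 = 0.026198
The M+2 peak is largest (0.440340); scaling to 100 gives 78.9 : 100.0 : 42.2 : 5.9.

78.9 : 100.0 : 42.2 : 5.9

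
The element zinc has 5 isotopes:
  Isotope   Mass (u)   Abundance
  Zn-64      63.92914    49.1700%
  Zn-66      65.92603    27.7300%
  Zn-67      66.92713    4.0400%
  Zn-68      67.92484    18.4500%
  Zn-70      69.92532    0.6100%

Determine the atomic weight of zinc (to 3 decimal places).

The abundance-weighted mean is 0.491700 × 63.92914 + 0.277300 × 65.92603 + 0.040400 × 66.92713 + 0.184500 × 67.92484 + 0.006100 × 69.92532
= 31.433958 + 18.281288 + 2.703856 + 12.532133 + 0.426544 = 65.377779 u

65.378 u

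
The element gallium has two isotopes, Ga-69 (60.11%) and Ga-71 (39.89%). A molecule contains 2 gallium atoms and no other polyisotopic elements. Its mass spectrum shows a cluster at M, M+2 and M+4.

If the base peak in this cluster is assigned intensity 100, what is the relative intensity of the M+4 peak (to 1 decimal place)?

Binomial terms of (0.6011 + 0.3989)^2: M 0.3613, M+2 0.4796, M+4 0.1591 → M+2 is the base peak.
P(M+2) = C(2,1) × 0.6011^1 × 0.3989^1 = 2 × 0.6011 × 0.3989 = 0.479558 (base)
P(M+4) = C(2,2) × 0.6011^0 × 0.3989^2 = 1 × 1.0000 × 0.15912121 = 0.159121
Relative intensity = 0.159121 / 0.479558 × 100 = 33.2

33.2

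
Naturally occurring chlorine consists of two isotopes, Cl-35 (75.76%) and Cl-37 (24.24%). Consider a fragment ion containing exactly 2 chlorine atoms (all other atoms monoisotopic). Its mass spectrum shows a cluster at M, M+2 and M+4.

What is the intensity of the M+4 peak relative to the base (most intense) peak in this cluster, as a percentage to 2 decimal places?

Binomial terms of (0.7576 + 0.2424)^2: M 0.5740, M+2 0.3673, M+4 0.0588 → M is the base peak.
P(M) = C(2,0) × 0.7576^2 × 0.2424^0 = 1 × 0.57395776 × 1.0000 = 0.573958 (base)
P(M+4) = C(2,2) × 0.7576^0 × 0.2424^2 = 1 × 1.0000 × 0.05875776 = 0.058758
Relative intensity = 0.058758 / 0.573958 × 100 = 10.24

10.24%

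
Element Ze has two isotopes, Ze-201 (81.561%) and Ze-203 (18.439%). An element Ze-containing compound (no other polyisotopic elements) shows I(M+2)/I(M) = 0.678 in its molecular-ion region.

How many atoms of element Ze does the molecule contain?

3

For n independent Ze atoms, I(M+2)/I(M) = n · (abundance Ze-203) / (abundance Ze-201) = n · 0.18439/0.81561.
n = 0.678 × 0.81561/0.18439 = 3.00 ≈ 3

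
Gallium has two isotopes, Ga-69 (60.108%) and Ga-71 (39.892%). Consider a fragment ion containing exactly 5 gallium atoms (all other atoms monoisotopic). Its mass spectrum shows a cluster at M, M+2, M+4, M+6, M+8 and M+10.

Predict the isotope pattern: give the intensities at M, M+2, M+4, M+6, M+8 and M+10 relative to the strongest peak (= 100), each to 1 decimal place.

The 5 Ga atoms are independent, so intensities follow the terms of (0.60108 + 0.39892)^5.
P(M) = 0.60108^5 = 0.078462
P(M+2) = 5 × 0.60108^4 × 0.39892^1 = 0.260366
P(M+4) = 10 × 0.60108^3 × 0.39892^2 = 0.345596
P(M+6) = 10 × 0.60108^2 × 0.39892^3 = 0.229362
P(M+8) = 5 × 0.60108^1 × 0.39892^4 = 0.076111
P(M+10) = 0.39892^5 = 0.010103
The M+4 peak is largest (0.345596); scaling to 100 gives 22.7 : 75.3 : 100.0 : 66.4 : 22.0 : 2.9.

22.7 : 75.3 : 100.0 : 66.4 : 22.0 : 2.9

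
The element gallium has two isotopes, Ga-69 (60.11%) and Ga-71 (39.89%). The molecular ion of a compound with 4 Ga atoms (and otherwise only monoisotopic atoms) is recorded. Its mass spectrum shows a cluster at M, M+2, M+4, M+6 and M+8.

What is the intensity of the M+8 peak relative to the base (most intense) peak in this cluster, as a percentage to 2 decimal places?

7.31%

(0.6011 + 0.3989)^4 gives M 0.1306, M+2 0.3465, M+4 0.3450, M+6 0.1526, M+8 0.0253; the largest is M+2.
P(M+2) = C(4,1) × 0.6011^3 × 0.3989^1 = 4 × 0.21719018 × 0.3989 = 0.346549 (base)
P(M+8) = C(4,4) × 0.6011^0 × 0.3989^4 = 1 × 1.0000 × 0.02531956 = 0.025320
Relative intensity = 0.025320 / 0.346549 × 100 = 7.31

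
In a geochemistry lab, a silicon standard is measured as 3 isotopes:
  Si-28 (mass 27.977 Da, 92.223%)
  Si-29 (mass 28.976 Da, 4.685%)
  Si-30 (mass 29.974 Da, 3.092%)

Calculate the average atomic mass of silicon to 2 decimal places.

Weight each isotope mass by its fractional abundance: 0.92223 × 27.977 + 0.04685 × 28.976 + 0.03092 × 29.974
= 25.8012 + 1.3575 + 0.9268 = 28.0855 Da

28.09 Da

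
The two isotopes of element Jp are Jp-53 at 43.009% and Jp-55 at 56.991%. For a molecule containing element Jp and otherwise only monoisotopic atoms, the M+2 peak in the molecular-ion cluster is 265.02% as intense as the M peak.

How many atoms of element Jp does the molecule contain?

For n independent Jp atoms, I(M+2)/I(M) = n · (abundance Jp-55) / (abundance Jp-53) = n · 0.56991/0.43009.
n = 2.6502 × 0.43009/0.56991 = 2.00 ≈ 2

2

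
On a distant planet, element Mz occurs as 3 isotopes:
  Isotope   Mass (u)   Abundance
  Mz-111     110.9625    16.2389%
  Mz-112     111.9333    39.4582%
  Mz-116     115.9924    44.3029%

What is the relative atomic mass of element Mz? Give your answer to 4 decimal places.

113.5740 u

Ar = Σ fᵢ·mᵢ = 0.162389 × 110.9625 + 0.394582 × 111.9333 + 0.443029 × 115.9924
= 18.01909 + 44.16687 + 51.38800 = 113.57396 u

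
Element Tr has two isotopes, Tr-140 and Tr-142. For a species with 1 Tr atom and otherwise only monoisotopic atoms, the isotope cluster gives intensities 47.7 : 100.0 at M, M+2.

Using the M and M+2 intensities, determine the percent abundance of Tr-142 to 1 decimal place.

If p is the fraction of Tr that is Tr-140, then I(M+2)/I(M) = [C(1,1)·p^0·(1−p)] / p^1 = 1·(1−p)/p = 100.0/47.7 = 2.0964
(1−p)/p = 2.0964/1 = 2.0964  ⇒  p = 1/(1 + 2.0964) = 0.3230
Tr-140: 32.3%, Tr-142: 67.7%.

67.7%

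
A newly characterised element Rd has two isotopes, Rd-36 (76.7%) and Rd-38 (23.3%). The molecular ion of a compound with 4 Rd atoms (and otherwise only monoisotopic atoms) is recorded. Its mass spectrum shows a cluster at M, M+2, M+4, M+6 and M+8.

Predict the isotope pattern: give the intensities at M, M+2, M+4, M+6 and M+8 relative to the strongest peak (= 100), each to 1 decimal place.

Expanding (0.767 + 0.233)^4:
P(M) = 0.767^4 = 0.346084
P(M+2) = 4 × 0.767^3 × 0.233^1 = 0.420535
P(M+4) = 6 × 0.767^2 × 0.233^2 = 0.191626
P(M+6) = 4 × 0.767^1 × 0.233^3 = 0.038808
P(M+8) = 0.233^4 = 0.002947
The M+2 peak is largest (0.420535); scaling to 100 gives 82.3 : 100.0 : 45.6 : 9.2 : 0.7.

82.3 : 100.0 : 45.6 : 9.2 : 0.7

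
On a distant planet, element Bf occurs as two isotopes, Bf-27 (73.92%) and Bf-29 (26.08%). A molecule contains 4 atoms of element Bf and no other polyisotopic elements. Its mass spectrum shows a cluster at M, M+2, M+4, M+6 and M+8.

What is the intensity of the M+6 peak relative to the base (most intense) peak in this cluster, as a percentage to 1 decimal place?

12.4%

(0.7392 + 0.2608)^4 gives M 0.2986, M+2 0.4214, M+4 0.2230, M+6 0.0524, M+8 0.0046; the largest is M+2.
P(M+2) = C(4,1) × 0.7392^3 × 0.2608^1 = 4 × 0.40391118 × 0.2608 = 0.421360 (base)
P(M+6) = C(4,3) × 0.7392^1 × 0.2608^3 = 4 × 0.7392 × 0.01773874 = 0.052450
Relative intensity = 0.052450 / 0.421360 × 100 = 12.4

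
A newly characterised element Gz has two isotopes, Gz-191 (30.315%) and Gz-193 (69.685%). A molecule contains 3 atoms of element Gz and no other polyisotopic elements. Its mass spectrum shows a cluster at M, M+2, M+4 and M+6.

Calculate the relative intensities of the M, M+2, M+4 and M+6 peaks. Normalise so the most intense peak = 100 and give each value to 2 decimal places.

Expanding (0.30315 + 0.69685)^3:
P(M) = 0.30315^3 = 0.027859
P(M+2) = 3 × 0.30315^2 × 0.69685^1 = 0.192121
P(M+4) = 3 × 0.30315^1 × 0.69685^2 = 0.441629
P(M+6) = 0.69685^3 = 0.338390
The M+4 peak is largest (0.441629); scaling to 100 gives 6.31 : 43.50 : 100.00 : 76.62.

6.31 : 43.50 : 100.00 : 76.62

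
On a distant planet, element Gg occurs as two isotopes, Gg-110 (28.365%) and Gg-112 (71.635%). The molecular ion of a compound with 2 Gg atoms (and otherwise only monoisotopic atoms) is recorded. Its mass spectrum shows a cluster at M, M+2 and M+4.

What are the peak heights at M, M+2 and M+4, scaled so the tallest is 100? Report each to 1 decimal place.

The 2 Gg atoms are independent, so intensities follow the terms of (0.28365 + 0.71635)^2.
P(M) = 0.28365^2 = 0.080457
P(M+2) = 2 × 0.28365^1 × 0.71635^1 = 0.406385
P(M+4) = 0.71635^2 = 0.513157
The M+4 peak is largest (0.513157); scaling to 100 gives 15.7 : 79.2 : 100.0.

15.7 : 79.2 : 100.0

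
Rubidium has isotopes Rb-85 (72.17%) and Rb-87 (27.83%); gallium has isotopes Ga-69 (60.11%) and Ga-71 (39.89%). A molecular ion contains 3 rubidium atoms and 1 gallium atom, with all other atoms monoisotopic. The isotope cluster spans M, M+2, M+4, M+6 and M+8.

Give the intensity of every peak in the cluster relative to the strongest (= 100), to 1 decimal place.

54.9 : 100.0 : 66.7 : 19.4 : 2.1

Rubidium pattern (n=3): 0.37589809 : 0.43485841 : 0.16768892 : 0.02155458
Gallium pattern (n=1): 0.6011 : 0.3989
Convolve the two distributions (both contribute in 2-u steps):
  M: 0.37589809×0.6011 = 0.225952
  M+2: 0.37589809×0.3989 + 0.43485841×0.6011 = 0.411339
  M+4: 0.43485841×0.3989 + 0.16768892×0.6011 = 0.274263
  M+6: 0.16768892×0.3989 + 0.02155458×0.6011 = 0.079848
  M+8: 0.02155458×0.3989 = 0.008598
Scale to base peak (0.411339) = 100: 54.9 : 100.0 : 66.7 : 19.4 : 2.1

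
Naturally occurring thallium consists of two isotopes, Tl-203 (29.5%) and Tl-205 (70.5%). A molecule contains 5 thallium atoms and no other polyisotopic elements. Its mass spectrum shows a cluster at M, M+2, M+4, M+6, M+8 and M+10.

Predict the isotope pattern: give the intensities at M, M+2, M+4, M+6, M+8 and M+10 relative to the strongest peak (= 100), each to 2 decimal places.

Each Tl atom is independently Tl-203 (p = 0.295) or Tl-205 (q = 0.705); the cluster is the binomial expansion (p + q)^5.
P(M) = 0.295^5 = 0.002234
P(M+2) = 5 × 0.295^4 × 0.705^1 = 0.026696
P(M+4) = 10 × 0.295^3 × 0.705^2 = 0.127598
P(M+6) = 10 × 0.295^2 × 0.705^3 = 0.304938
P(M+8) = 5 × 0.295^1 × 0.705^4 = 0.364375
P(M+10) = 0.705^5 = 0.174159
The M+8 peak is largest (0.364375); scaling to 100 gives 0.61 : 7.33 : 35.02 : 83.69 : 100.00 : 47.80.

0.61 : 7.33 : 35.02 : 83.69 : 100.00 : 47.80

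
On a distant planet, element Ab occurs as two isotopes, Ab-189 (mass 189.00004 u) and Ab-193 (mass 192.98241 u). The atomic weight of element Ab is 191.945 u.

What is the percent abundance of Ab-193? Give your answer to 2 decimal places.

73.95%

Let x be the fractional abundance of Ab-189; then Ab-193 has abundance 1 − x.
189.00004·x + 192.98241·(1 − x) = 191.945
(189.00004 − 192.98241)·x = 191.945 − 192.98241
x = -1.03741 / -3.98237 = 0.26050 → 26.05% Ab-189, 73.95% Ab-193.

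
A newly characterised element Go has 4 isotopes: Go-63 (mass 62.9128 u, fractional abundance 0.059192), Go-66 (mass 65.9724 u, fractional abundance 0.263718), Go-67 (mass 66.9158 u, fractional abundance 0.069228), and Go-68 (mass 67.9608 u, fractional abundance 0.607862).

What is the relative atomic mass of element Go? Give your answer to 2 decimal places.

67.07 u

Weight each isotope mass by its fractional abundance: 0.059192 × 62.9128 + 0.263718 × 65.9724 + 0.069228 × 66.9158 + 0.607862 × 67.9608
= 3.72393 + 17.39811 + 4.63245 + 41.31079 = 67.06528 u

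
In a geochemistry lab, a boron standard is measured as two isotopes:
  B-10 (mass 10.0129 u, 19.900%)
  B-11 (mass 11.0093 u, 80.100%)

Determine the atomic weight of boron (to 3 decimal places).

Weight each isotope mass by its fractional abundance: 0.19900 × 10.0129 + 0.80100 × 11.0093
= 1.99257 + 8.81845 = 10.81102 u

10.811 u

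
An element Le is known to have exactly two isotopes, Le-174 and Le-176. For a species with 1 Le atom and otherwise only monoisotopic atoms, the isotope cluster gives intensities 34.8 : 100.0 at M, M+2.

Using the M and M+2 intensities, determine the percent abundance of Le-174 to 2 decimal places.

Write p for the Le-174 fraction. I(M+2)/I(M) = [C(1,1)·p^0·(1−p)] / p^1 = 1·(1−p)/p = 100.0/34.8 = 2.8736
(1−p)/p = 2.8736/1 = 2.8736  ⇒  p = 1/(1 + 2.8736) = 0.2582
Le-174: 25.82%, Le-176: 74.18%.

25.82%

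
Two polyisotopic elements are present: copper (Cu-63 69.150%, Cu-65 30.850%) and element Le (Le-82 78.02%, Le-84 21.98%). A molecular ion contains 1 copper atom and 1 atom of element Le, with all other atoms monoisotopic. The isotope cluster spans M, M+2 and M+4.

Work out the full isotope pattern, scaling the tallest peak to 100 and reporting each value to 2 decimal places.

100.00 : 72.79 : 12.57

Copper pattern (n=1): 0.6915 : 0.3085
Element Le pattern (n=1): 0.7802 : 0.2198
Convolve the two distributions (both contribute in 2-u steps):
  M: 0.6915×0.7802 = 0.539508
  M+2: 0.6915×0.2198 + 0.3085×0.7802 = 0.392683
  M+4: 0.3085×0.2198 = 0.067808
Scale to base peak (0.539508) = 100: 100.00 : 72.79 : 12.57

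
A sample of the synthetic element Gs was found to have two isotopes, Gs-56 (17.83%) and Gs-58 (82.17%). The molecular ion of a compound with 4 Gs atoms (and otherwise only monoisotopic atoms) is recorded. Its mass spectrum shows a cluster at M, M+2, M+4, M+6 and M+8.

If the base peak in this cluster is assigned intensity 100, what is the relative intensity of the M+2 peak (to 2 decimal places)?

(0.1783 + 0.8217)^4 gives M 0.0010, M+2 0.0186, M+4 0.1288, M+6 0.3957, M+8 0.4559; the largest is M+8.
P(M+8) = C(4,4) × 0.1783^0 × 0.8217^4 = 1 × 1.0000 × 0.45588274 = 0.455883 (base)
P(M+2) = C(4,1) × 0.1783^3 × 0.8217^1 = 4 × 0.00566832 × 0.8217 = 0.018631
Relative intensity = 0.018631 / 0.455883 × 100 = 4.09

4.09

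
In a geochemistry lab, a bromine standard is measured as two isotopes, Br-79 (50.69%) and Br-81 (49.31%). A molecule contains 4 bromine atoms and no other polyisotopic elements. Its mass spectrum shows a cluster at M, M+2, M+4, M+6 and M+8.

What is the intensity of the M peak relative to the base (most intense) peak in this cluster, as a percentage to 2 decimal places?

Term probabilities: M 0.0660, M+2 0.2569, M+4 0.3749, M+6 0.2431, M+8 0.0591. Base peak = M+4.
P(M+4) = C(4,2) × 0.5069^2 × 0.4931^2 = 6 × 0.25694761 × 0.24314761 = 0.374857 (base)
P(M) = C(4,0) × 0.5069^4 × 0.4931^0 = 1 × 0.06602207 × 1.0000 = 0.066022
Relative intensity = 0.066022 / 0.374857 × 100 = 17.61

17.61%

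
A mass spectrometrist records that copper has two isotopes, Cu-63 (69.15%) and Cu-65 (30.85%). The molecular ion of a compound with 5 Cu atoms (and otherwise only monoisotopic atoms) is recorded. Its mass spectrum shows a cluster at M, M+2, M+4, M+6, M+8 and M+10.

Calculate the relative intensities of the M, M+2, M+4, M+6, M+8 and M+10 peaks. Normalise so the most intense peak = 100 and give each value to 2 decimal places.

44.83 : 100.00 : 89.23 : 39.81 : 8.88 : 0.79

Each Cu atom is independently Cu-63 (p = 0.6915) or Cu-65 (q = 0.3085); the cluster is the binomial expansion (p + q)^5.
P(M) = 0.6915^5 = 0.158111
P(M+2) = 5 × 0.6915^4 × 0.3085^1 = 0.352691
P(M+4) = 10 × 0.6915^3 × 0.3085^2 = 0.314693
P(M+6) = 10 × 0.6915^2 × 0.3085^3 = 0.140394
P(M+8) = 5 × 0.6915^1 × 0.3085^4 = 0.031317
P(M+10) = 0.3085^5 = 0.002794
The M+2 peak is largest (0.352691); scaling to 100 gives 44.83 : 100.00 : 89.23 : 39.81 : 8.88 : 0.79.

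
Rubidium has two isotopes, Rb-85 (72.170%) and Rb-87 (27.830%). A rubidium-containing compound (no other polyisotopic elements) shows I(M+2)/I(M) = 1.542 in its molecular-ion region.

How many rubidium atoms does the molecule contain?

The M+2/M ratio from n Rb atoms is n · q/p = n · 0.27830/0.72170.
n = 1.542 × 0.72170/0.27830 = 4.00 ≈ 4

4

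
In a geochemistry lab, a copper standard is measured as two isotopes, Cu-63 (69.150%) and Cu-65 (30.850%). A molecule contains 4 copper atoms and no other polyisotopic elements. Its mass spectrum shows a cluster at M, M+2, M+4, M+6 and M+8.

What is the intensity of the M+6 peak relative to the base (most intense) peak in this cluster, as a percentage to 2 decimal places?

19.90%

Binomial terms of (0.69150 + 0.30850)^4: M 0.2286, M+2 0.4080, M+4 0.2731, M+6 0.0812, M+8 0.0091 → M+2 is the base peak.
P(M+2) = C(4,1) × 0.69150^3 × 0.30850^1 = 4 × 0.33065611 × 0.3085 = 0.408030 (base)
P(M+6) = C(4,3) × 0.69150^1 × 0.30850^3 = 4 × 0.6915 × 0.02936064 = 0.081212
Relative intensity = 0.081212 / 0.408030 × 100 = 19.90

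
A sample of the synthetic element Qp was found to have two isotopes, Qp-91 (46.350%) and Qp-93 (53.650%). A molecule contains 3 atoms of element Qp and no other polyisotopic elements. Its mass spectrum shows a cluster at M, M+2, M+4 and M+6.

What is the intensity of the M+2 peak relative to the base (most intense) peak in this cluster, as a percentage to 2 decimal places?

86.39%

Binomial terms of (0.46350 + 0.53650)^3: M 0.0996, M+2 0.3458, M+4 0.4002, M+6 0.1544 → M+4 is the base peak.
P(M+4) = C(3,2) × 0.46350^1 × 0.53650^2 = 3 × 0.4635 × 0.28783225 = 0.400231 (base)
P(M+2) = C(3,1) × 0.46350^2 × 0.53650^1 = 3 × 0.21483225 × 0.5365 = 0.345773
Relative intensity = 0.345773 / 0.400231 × 100 = 86.39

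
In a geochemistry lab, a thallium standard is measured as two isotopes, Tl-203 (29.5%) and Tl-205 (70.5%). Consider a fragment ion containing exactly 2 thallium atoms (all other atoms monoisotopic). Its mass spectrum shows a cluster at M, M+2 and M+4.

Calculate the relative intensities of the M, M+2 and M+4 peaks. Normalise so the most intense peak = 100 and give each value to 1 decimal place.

17.5 : 83.7 : 100.0

Each Tl atom is independently Tl-203 (p = 0.295) or Tl-205 (q = 0.705); the cluster is the binomial expansion (p + q)^2.
P(M) = 0.295^2 = 0.087025
P(M+2) = 2 × 0.295^1 × 0.705^1 = 0.415950
P(M+4) = 0.705^2 = 0.497025
The M+4 peak is largest (0.497025); scaling to 100 gives 17.5 : 83.7 : 100.0.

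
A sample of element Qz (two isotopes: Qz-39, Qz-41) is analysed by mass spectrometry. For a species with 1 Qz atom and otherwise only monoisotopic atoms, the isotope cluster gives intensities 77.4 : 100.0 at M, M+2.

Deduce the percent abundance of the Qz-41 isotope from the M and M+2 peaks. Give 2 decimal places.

56.37%

Let p = fractional abundance of Qz-39. I(M+2)/I(M) = [C(1,1)·p^0·(1−p)] / p^1 = 1·(1−p)/p = 100.0/77.4 = 1.2920
(1−p)/p = 1.2920/1 = 1.2920  ⇒  p = 1/(1 + 1.2920) = 0.4363
Qz-39: 43.63%, Qz-41: 56.37%.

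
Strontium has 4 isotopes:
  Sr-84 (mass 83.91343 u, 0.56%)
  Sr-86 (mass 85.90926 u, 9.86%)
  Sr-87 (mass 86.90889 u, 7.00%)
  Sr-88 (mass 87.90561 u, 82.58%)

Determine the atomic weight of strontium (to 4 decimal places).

Weight each isotope mass by its fractional abundance: 0.0056 × 83.91343 + 0.0986 × 85.90926 + 0.0700 × 86.90889 + 0.8258 × 87.90561
= 0.469915 + 8.470653 + 6.083622 + 72.592453 = 87.616643 u

87.6166 u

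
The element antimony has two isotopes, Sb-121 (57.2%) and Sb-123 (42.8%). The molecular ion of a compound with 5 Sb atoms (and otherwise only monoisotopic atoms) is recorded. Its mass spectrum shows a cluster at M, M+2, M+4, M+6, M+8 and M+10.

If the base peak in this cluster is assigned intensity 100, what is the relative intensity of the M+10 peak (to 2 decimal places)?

(0.572 + 0.428)^5 gives M 0.0612, M+2 0.2291, M+4 0.3428, M+6 0.2565, M+8 0.0960, M+10 0.0144; the largest is M+4.
P(M+4) = C(5,2) × 0.572^3 × 0.428^2 = 10 × 0.18714925 × 0.183184 = 0.342827 (base)
P(M+10) = C(5,5) × 0.572^0 × 0.428^5 = 1 × 1.0000 × 0.01436213 = 0.014362
Relative intensity = 0.014362 / 0.342827 × 100 = 4.19

4.19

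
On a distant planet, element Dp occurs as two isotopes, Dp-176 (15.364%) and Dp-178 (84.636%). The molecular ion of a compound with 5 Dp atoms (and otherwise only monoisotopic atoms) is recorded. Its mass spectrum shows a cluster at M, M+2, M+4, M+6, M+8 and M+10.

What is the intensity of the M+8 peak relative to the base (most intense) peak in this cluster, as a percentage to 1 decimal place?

Term probabilities: M 0.0001, M+2 0.0024, M+4 0.0260, M+6 0.1431, M+8 0.3942, M+10 0.4343. Base peak = M+10.
P(M+10) = C(5,5) × 0.15364^0 × 0.84636^5 = 1 × 1.0000 × 0.43428582 = 0.434286 (base)
P(M+8) = C(5,4) × 0.15364^1 × 0.84636^4 = 5 × 0.15364 × 0.51312186 = 0.394180
Relative intensity = 0.394180 / 0.434286 × 100 = 90.8

90.8%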